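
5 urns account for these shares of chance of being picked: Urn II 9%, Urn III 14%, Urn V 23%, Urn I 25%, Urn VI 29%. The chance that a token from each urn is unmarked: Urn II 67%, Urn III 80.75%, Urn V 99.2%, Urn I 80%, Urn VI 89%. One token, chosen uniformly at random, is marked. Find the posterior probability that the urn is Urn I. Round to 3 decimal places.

Taking complements, P(marked | each) = Urn II 0.33, Urn III 0.1925, Urn V 0.008, Urn I 0.2, Urn VI 0.11.
Unnormalized posteriors (prior × likelihood):
  Urn II: 0.09 × 0.33 = 0.0297
  Urn III: 0.14 × 0.1925 = 0.02695
  Urn V: 0.23 × 0.008 = 0.00184
  Urn I: 0.25 × 0.2 = 0.05
  Urn VI: 0.29 × 0.11 = 0.0319
Total = 0.14039.
P(Urn I | evidence) = 0.05 / 0.14039 ≈ 0.356.

0.356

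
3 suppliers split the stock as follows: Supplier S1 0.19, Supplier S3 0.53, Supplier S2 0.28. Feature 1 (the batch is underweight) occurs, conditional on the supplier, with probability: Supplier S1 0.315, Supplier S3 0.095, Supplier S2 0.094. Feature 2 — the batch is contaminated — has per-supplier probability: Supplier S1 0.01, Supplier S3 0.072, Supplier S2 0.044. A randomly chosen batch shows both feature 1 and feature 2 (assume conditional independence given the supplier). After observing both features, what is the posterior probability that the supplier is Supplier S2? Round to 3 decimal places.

Compute prior × likelihood for every hypothesis:
  Supplier S1: 0.19 × 0.315 × 0.01 = 0.0005985
  Supplier S3: 0.53 × 0.095 × 0.072 = 0.0036252
  Supplier S2: 0.28 × 0.094 × 0.044 = 0.00115808
Sum = 0.00538178.
P(Supplier S2 | evidence) = 0.00115808 / 0.00538178 ≈ 0.215.

0.215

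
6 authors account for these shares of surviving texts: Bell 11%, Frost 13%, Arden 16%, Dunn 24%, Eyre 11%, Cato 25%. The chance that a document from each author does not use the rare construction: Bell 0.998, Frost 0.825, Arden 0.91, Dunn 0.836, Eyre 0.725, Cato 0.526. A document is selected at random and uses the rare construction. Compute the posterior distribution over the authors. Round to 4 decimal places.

Taking complements, P(rare-form | each) = Bell 0.002, Frost 0.175, Arden 0.09, Dunn 0.164, Eyre 0.275, Cato 0.474.
By Bayes' rule, posterior ∝ prior × likelihood:
  Bell: 0.11 × 0.002 = 0.00022
  Frost: 0.13 × 0.175 = 0.02275
  Arden: 0.16 × 0.09 = 0.0144
  Dunn: 0.24 × 0.164 = 0.03936
  Eyre: 0.11 × 0.275 = 0.03025
  Cato: 0.25 × 0.474 = 0.1185
Normalizing constant = 0.22548.
P(Bell | rare-form) = 0.00022/0.22548 ≈ 0.0010
P(Frost | rare-form) = 0.02275/0.22548 ≈ 0.1009
P(Arden | rare-form) = 0.0144/0.22548 ≈ 0.0639
P(Dunn | rare-form) = 0.03936/0.22548 ≈ 0.1746
P(Eyre | rare-form) = 0.03025/0.22548 ≈ 0.1342
P(Cato | rare-form) = 0.1185/0.22548 ≈ 0.5255

Bell 0.0010, Frost 0.1009, Arden 0.0639, Dunn 0.1746, Eyre 0.1342, Cato 0.5255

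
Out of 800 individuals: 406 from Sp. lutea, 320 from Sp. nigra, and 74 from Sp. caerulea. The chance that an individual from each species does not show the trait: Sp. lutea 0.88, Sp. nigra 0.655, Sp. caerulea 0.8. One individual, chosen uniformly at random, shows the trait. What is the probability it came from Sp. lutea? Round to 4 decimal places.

0.2801

Taking complements, P(trait | each) = Sp. lutea 0.12, Sp. nigra 0.345, Sp. caerulea 0.2.
Prior × likelihood for each hypothesis:
  Sp. lutea: 0.5075 × 0.12 = 0.0609
  Sp. nigra: 0.4 × 0.345 = 0.138
  Sp. caerulea: 0.0925 × 0.2 = 0.0185
Normalizing constant = 0.2174.
P(Sp. lutea | evidence) = 0.0609 / 0.2174 ≈ 0.2801.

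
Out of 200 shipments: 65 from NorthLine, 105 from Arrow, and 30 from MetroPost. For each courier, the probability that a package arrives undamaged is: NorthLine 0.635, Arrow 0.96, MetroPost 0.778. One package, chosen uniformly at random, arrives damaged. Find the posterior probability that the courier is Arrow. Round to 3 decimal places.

0.121

Taking complements, P(damaged | each) = NorthLine 0.365, Arrow 0.04, MetroPost 0.222.
By Bayes' rule, posterior ∝ prior × likelihood:
  NorthLine: 0.325 × 0.365 = 0.118625
  Arrow: 0.525 × 0.04 = 0.021
  MetroPost: 0.15 × 0.222 = 0.0333
Sum = 0.172925.
P(Arrow | evidence) = 0.021 / 0.172925 ≈ 0.121.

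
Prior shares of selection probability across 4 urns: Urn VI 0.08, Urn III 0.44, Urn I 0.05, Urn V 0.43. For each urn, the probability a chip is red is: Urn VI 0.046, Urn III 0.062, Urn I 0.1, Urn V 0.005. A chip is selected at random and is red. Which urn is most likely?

Compute prior × likelihood for every hypothesis:
  Urn VI: 0.08 × 0.046 = 0.00368
  Urn III: 0.44 × 0.062 = 0.02728
  Urn I: 0.05 × 0.1 = 0.005
  Urn V: 0.43 × 0.005 = 0.00215
Sum = 0.03811.
Largest term belongs to Urn III, so Urn III is most probable.

Urn III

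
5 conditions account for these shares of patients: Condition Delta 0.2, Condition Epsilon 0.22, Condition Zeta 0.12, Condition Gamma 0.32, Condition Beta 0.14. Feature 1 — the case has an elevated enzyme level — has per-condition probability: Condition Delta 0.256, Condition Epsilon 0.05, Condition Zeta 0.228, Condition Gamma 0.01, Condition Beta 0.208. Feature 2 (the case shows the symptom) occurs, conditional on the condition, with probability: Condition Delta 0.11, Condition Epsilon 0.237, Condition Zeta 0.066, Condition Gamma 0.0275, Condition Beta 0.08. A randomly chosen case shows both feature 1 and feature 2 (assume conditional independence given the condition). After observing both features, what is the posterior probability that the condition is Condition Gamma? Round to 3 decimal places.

By Bayes' rule, posterior ∝ prior × likelihood:
  Condition Delta: 0.2 × 0.256 × 0.11 = 0.005632
  Condition Epsilon: 0.22 × 0.05 × 0.237 = 0.002607
  Condition Zeta: 0.12 × 0.228 × 0.066 = 0.00180576
  Condition Gamma: 0.32 × 0.01 × 0.0275 = 0.000088
  Condition Beta: 0.14 × 0.208 × 0.08 = 0.0023296
Normalizing constant = 0.01246236.
P(Condition Gamma | evidence) = 0.000088 / 0.01246236 ≈ 0.007.

0.007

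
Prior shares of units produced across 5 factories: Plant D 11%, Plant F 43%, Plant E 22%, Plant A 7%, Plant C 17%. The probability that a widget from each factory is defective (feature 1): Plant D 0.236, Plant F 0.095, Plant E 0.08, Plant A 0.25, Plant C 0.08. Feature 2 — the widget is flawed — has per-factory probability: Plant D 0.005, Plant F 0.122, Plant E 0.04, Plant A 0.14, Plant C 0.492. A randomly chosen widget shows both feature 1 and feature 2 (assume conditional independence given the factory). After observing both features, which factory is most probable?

Prior × likelihood for each hypothesis:
  Plant D: 0.11 × 0.236 × 0.005 = 0.0001298
  Plant F: 0.43 × 0.095 × 0.122 = 0.0049837
  Plant E: 0.22 × 0.08 × 0.04 = 0.000704
  Plant A: 0.07 × 0.25 × 0.14 = 0.00245
  Plant C: 0.17 × 0.08 × 0.492 = 0.0066912
Total = 0.0149587.
Largest term belongs to Plant C, so Plant C is most probable.

Plant C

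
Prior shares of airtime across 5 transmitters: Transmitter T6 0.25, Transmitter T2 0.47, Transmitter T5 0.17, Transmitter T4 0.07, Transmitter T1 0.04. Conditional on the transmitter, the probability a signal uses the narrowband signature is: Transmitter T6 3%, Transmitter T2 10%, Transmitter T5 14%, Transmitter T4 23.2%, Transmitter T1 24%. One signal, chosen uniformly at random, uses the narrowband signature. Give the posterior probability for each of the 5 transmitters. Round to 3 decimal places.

Unnormalized posteriors (prior × likelihood):
  Transmitter T6: 0.25 × 0.03 = 0.0075
  Transmitter T2: 0.47 × 0.1 = 0.047
  Transmitter T5: 0.17 × 0.14 = 0.0238
  Transmitter T4: 0.07 × 0.232 = 0.01624
  Transmitter T1: 0.04 × 0.24 = 0.0096
Normalizing constant = 0.10414.
P(Transmitter T6 | narrowband) = 0.0075/0.10414 ≈ 0.072
P(Transmitter T2 | narrowband) = 0.047/0.10414 ≈ 0.451
P(Transmitter T5 | narrowband) = 0.0238/0.10414 ≈ 0.229
P(Transmitter T4 | narrowband) = 0.01624/0.10414 ≈ 0.156
P(Transmitter T1 | narrowband) = 0.0096/0.10414 ≈ 0.092
(Check: 0.072+0.451+0.229+0.156+0.092 = 1.000.)

Transmitter T6 0.072, Transmitter T2 0.451, Transmitter T5 0.229, Transmitter T4 0.156, Transmitter T1 0.092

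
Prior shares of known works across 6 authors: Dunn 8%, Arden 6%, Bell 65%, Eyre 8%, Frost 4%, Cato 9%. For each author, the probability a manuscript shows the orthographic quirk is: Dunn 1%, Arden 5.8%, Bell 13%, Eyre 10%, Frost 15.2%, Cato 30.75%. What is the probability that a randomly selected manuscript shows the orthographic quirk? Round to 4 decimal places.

Compute prior × likelihood for every hypothesis:
  Dunn: 0.08 × 0.01 = 0.0008
  Arden: 0.06 × 0.058 = 0.00348
  Bell: 0.65 × 0.13 = 0.0845
  Eyre: 0.08 × 0.1 = 0.008
  Frost: 0.04 × 0.152 = 0.00608
  Cato: 0.09 × 0.3075 = 0.027675
P(quirk) = 0.0008 + 0.00348 + 0.0845 + 0.008 + 0.00608 + 0.027675 = 0.130535 → 0.1305.

0.1305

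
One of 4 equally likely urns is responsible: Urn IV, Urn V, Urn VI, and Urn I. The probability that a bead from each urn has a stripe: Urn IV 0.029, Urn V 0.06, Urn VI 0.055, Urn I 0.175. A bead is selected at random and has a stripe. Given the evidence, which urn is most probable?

Since the prior is uniform, the posterior is proportional to the likelihood:
  Urn IV: 0.029
  Urn V: 0.06
  Urn VI: 0.055
  Urn I: 0.175
Sum = 0.319.
Largest term belongs to Urn I, so Urn I is most probable.

Urn I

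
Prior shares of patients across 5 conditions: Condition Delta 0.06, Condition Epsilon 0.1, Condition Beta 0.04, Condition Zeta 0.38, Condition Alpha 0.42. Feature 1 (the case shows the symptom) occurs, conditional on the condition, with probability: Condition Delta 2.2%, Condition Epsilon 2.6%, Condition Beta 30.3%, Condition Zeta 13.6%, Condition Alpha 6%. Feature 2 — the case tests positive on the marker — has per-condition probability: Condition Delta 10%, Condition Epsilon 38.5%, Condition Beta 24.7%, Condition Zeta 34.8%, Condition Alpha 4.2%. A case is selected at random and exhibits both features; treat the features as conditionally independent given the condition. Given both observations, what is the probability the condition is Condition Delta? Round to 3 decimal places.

0.006

Compute prior × likelihood for every hypothesis:
  Condition Delta: 0.06 × 0.022 × 0.1 = 0.000132
  Condition Epsilon: 0.1 × 0.026 × 0.385 = 0.001001
  Condition Beta: 0.04 × 0.303 × 0.247 = 0.00299364
  Condition Zeta: 0.38 × 0.136 × 0.348 = 0.01798464
  Condition Alpha: 0.42 × 0.06 × 0.042 = 0.0010584
Total = 0.02316968.
P(Condition Delta | evidence) = 0.000132 / 0.02316968 ≈ 0.006.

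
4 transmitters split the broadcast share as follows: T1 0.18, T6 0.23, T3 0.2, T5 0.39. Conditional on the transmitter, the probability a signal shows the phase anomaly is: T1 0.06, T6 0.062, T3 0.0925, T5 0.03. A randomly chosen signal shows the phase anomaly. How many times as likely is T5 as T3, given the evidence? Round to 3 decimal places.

Prior × likelihood for each hypothesis:
  T1: 0.18 × 0.06 = 0.0108
  T6: 0.23 × 0.062 = 0.01426
  T3: 0.2 × 0.0925 = 0.0185
  T5: 0.39 × 0.03 = 0.0117
Normalizing constant = 0.05526.
The ratio is 0.0117 / 0.0185 (the normalizer cancels) = 0.632.

0.632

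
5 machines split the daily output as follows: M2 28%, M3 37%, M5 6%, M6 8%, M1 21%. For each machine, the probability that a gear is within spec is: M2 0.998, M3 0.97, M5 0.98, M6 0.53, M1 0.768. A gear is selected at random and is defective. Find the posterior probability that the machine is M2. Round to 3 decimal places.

Taking complements, P(defective | each) = M2 0.002, M3 0.03, M5 0.02, M6 0.47, M1 0.232.
Prior × likelihood for each hypothesis:
  M2: 0.28 × 0.002 = 0.00056
  M3: 0.37 × 0.03 = 0.0111
  M5: 0.06 × 0.02 = 0.0012
  M6: 0.08 × 0.47 = 0.0376
  M1: 0.21 × 0.232 = 0.04872
Normalizing constant = 0.09918.
P(M2 | evidence) = 0.00056 / 0.09918 ≈ 0.006.

0.006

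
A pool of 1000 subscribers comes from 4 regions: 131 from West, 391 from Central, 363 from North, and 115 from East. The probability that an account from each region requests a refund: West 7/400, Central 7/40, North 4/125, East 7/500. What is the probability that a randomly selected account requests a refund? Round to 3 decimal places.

0.084

By Bayes' rule, posterior ∝ prior × likelihood:
  West: 0.131 × 0.0175 = 0.0022925
  Central: 0.391 × 0.175 = 0.068425
  North: 0.363 × 0.032 = 0.011616
  East: 0.115 × 0.014 = 0.00161
P(refund) = 0.0022925 + 0.068425 + 0.011616 + 0.00161 = 0.0839435 → 0.084.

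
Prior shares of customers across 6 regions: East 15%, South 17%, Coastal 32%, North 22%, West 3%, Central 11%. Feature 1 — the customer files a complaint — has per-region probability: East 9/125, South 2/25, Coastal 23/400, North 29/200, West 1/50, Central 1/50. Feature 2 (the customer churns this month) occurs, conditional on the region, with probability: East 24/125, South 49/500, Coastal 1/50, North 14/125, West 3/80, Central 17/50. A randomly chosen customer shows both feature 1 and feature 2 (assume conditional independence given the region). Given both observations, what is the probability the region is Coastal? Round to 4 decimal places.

0.0453

Prior × likelihood for each hypothesis:
  East: 0.15 × 0.072 × 0.192 = 0.0020736
  South: 0.17 × 0.08 × 0.098 = 0.0013328
  Coastal: 0.32 × 0.0575 × 0.02 = 0.000368
  North: 0.22 × 0.145 × 0.112 = 0.0035728
  West: 0.03 × 0.02 × 0.0375 = 0.0000225
  Central: 0.11 × 0.02 × 0.34 = 0.000748
Total = 0.0081177.
P(Coastal | evidence) = 0.000368 / 0.0081177 ≈ 0.0453.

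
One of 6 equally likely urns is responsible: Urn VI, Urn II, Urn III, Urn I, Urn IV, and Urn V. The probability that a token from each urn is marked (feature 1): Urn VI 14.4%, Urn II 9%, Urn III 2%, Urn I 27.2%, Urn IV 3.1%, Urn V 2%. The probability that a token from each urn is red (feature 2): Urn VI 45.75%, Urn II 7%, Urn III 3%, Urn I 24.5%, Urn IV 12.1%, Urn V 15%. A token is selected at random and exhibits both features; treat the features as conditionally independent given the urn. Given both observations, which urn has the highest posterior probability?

With a uniform prior (1/6 each), posterior ∝ likelihood:
  Urn VI: 0.144 × 0.4575 = 0.06588
  Urn II: 0.09 × 0.07 = 0.0063
  Urn III: 0.02 × 0.03 = 0.0006
  Urn I: 0.272 × 0.245 = 0.06664
  Urn IV: 0.031 × 0.121 = 0.003751
  Urn V: 0.02 × 0.15 = 0.003
Sum = 0.146171.
Largest term belongs to Urn I, so Urn I is most probable.

Urn I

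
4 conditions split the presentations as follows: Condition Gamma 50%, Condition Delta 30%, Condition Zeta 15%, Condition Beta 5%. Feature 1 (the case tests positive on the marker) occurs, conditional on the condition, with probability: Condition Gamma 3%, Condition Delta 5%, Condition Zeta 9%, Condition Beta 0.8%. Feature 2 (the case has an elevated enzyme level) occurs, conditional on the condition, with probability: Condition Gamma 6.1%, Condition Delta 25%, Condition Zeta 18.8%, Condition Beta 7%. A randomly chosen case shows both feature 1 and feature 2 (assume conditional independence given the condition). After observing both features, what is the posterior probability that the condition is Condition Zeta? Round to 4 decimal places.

0.3510

Unnormalized posteriors (prior × likelihood):
  Condition Gamma: 0.5 × 0.03 × 0.061 = 0.000915
  Condition Delta: 0.3 × 0.05 × 0.25 = 0.00375
  Condition Zeta: 0.15 × 0.09 × 0.188 = 0.002538
  Condition Beta: 0.05 × 0.008 × 0.07 = 0.000028
Sum = 0.007231.
P(Condition Zeta | evidence) = 0.002538 / 0.007231 ≈ 0.3510.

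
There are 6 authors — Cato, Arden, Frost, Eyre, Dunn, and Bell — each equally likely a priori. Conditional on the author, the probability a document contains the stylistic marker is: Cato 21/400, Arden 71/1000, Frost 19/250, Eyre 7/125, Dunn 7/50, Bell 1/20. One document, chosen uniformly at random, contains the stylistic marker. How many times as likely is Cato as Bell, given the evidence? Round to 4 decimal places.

With a uniform prior (1/6 each), posterior ∝ likelihood:
  Cato: 0.0525
  Arden: 0.071
  Frost: 0.076
  Eyre: 0.056
  Dunn: 0.14
  Bell: 0.05
Sum = 0.4455.
The ratio is 0.0525 / 0.05 (the normalizer cancels) = 1.0500.

1.0500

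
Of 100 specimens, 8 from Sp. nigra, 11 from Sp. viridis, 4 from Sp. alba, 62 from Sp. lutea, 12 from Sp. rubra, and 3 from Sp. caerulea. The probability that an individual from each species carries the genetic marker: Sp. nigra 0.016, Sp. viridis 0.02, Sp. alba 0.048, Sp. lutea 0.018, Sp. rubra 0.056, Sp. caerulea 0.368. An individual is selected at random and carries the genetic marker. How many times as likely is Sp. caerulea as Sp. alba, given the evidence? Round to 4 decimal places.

Compute prior × likelihood for every hypothesis:
  Sp. nigra: 0.08 × 0.016 = 0.00128
  Sp. viridis: 0.11 × 0.02 = 0.0022
  Sp. alba: 0.04 × 0.048 = 0.00192
  Sp. lutea: 0.62 × 0.018 = 0.01116
  Sp. rubra: 0.12 × 0.056 = 0.00672
  Sp. caerulea: 0.03 × 0.368 = 0.01104
Sum = 0.03432.
The ratio is 0.01104 / 0.00192 (the normalizer cancels) = 5.7500.

5.7500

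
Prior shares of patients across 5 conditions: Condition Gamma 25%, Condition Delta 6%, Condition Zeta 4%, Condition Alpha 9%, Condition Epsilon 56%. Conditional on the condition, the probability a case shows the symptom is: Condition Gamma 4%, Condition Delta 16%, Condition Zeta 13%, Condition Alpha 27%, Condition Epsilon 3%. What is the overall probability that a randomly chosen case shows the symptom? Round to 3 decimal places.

By Bayes' rule, posterior ∝ prior × likelihood:
  Condition Gamma: 0.25 × 0.04 = 0.01
  Condition Delta: 0.06 × 0.16 = 0.0096
  Condition Zeta: 0.04 × 0.13 = 0.0052
  Condition Alpha: 0.09 × 0.27 = 0.0243
  Condition Epsilon: 0.56 × 0.03 = 0.0168
P(symptomatic) = 0.01 + 0.0096 + 0.0052 + 0.0243 + 0.0168 = 0.0659 → 0.066.

0.066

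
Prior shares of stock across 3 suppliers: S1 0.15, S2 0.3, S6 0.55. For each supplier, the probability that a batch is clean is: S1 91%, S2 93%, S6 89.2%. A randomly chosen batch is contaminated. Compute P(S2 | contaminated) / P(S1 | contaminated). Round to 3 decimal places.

Taking complements, P(contaminated | each) = S1 0.09, S2 0.07, S6 0.108.
By Bayes' rule, posterior ∝ prior × likelihood:
  S1: 0.15 × 0.09 = 0.0135
  S2: 0.3 × 0.07 = 0.021
  S6: 0.55 × 0.108 = 0.0594
Sum = 0.0939.
The ratio is 0.021 / 0.0135 (the normalizer cancels) = 1.556.

1.556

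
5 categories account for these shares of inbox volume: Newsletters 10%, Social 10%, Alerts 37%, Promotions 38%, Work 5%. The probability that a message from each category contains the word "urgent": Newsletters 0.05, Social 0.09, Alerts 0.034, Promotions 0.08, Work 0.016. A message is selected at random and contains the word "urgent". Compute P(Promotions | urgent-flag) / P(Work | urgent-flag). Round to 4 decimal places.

Compute prior × likelihood for every hypothesis:
  Newsletters: 0.1 × 0.05 = 0.005
  Social: 0.1 × 0.09 = 0.009
  Alerts: 0.37 × 0.034 = 0.01258
  Promotions: 0.38 × 0.08 = 0.0304
  Work: 0.05 × 0.016 = 0.0008
Normalizing constant = 0.05778.
The ratio is 0.0304 / 0.0008 (the normalizer cancels) = 38.0000.

38.0000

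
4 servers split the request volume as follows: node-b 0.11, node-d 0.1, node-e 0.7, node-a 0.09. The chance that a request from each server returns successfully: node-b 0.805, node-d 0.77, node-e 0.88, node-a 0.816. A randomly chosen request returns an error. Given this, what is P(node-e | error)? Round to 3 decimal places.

0.579

Taking complements, P(error | each) = node-b 0.195, node-d 0.23, node-e 0.12, node-a 0.184.
By Bayes' rule, posterior ∝ prior × likelihood:
  node-b: 0.11 × 0.195 = 0.02145
  node-d: 0.1 × 0.23 = 0.023
  node-e: 0.7 × 0.12 = 0.084
  node-a: 0.09 × 0.184 = 0.01656
Sum = 0.14501.
P(node-e | evidence) = 0.084 / 0.14501 ≈ 0.579.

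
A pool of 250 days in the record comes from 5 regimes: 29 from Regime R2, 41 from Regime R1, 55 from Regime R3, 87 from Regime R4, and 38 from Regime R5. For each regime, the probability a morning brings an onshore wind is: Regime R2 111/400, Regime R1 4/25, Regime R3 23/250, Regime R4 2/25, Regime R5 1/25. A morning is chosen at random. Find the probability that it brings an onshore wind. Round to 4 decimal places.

0.1126

By Bayes' rule, posterior ∝ prior × likelihood:
  Regime R2: 0.116 × 0.2775 = 0.03219
  Regime R1: 0.164 × 0.16 = 0.02624
  Regime R3: 0.22 × 0.092 = 0.02024
  Regime R4: 0.348 × 0.08 = 0.02784
  Regime R5: 0.152 × 0.04 = 0.00608
P(onshore) = 0.03219 + 0.02624 + 0.02024 + 0.02784 + 0.00608 = 0.11259 → 0.1126.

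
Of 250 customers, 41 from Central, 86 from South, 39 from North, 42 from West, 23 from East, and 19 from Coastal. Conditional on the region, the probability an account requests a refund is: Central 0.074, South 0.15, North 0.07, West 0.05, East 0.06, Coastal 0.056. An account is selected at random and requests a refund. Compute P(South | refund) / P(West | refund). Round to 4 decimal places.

6.1429

Prior × likelihood for each hypothesis:
  Central: 0.164 × 0.074 = 0.012136
  South: 0.344 × 0.15 = 0.0516
  North: 0.156 × 0.07 = 0.01092
  West: 0.168 × 0.05 = 0.0084
  East: 0.092 × 0.06 = 0.00552
  Coastal: 0.076 × 0.056 = 0.004256
Total = 0.092832.
The ratio is 0.0516 / 0.0084 (the normalizer cancels) = 6.1429.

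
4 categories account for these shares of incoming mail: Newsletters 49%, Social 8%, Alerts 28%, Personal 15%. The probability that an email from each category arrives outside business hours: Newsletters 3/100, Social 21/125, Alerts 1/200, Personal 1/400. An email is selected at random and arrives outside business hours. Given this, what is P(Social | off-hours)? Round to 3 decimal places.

0.449

Compute prior × likelihood for every hypothesis:
  Newsletters: 0.49 × 0.03 = 0.0147
  Social: 0.08 × 0.168 = 0.01344
  Alerts: 0.28 × 0.005 = 0.0014
  Personal: 0.15 × 0.0025 = 0.000375
Total = 0.029915.
P(Social | evidence) = 0.01344 / 0.029915 ≈ 0.449.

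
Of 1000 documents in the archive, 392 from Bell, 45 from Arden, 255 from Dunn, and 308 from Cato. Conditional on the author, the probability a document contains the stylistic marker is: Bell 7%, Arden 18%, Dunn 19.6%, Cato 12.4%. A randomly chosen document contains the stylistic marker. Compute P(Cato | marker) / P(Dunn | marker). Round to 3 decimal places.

Unnormalized posteriors (prior × likelihood):
  Bell: 0.392 × 0.07 = 0.02744
  Arden: 0.045 × 0.18 = 0.0081
  Dunn: 0.255 × 0.196 = 0.04998
  Cato: 0.308 × 0.124 = 0.038192
Normalizing constant = 0.123712.
The ratio is 0.038192 / 0.04998 (the normalizer cancels) = 0.764.

0.764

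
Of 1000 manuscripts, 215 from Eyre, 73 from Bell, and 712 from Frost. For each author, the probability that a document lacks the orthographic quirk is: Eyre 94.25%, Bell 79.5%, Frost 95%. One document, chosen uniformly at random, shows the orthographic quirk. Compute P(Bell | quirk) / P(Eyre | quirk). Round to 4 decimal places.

Taking complements, P(quirk | each) = Eyre 0.0575, Bell 0.205, Frost 0.05.
Prior × likelihood for each hypothesis:
  Eyre: 0.215 × 0.0575 = 0.0123625
  Bell: 0.073 × 0.205 = 0.014965
  Frost: 0.712 × 0.05 = 0.0356
Normalizing constant = 0.0629275.
The ratio is 0.014965 / 0.0123625 (the normalizer cancels) = 1.2105.

1.2105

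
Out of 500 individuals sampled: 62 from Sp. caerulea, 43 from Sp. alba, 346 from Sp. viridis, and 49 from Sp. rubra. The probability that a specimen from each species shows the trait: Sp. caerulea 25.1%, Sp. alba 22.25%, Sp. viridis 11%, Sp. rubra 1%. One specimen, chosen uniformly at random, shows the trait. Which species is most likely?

Prior × likelihood for each hypothesis:
  Sp. caerulea: 0.124 × 0.251 = 0.031124
  Sp. alba: 0.086 × 0.2225 = 0.019135
  Sp. viridis: 0.692 × 0.11 = 0.07612
  Sp. rubra: 0.098 × 0.01 = 0.00098
Total = 0.127359.
Largest term belongs to Sp. viridis, so Sp. viridis is most probable.

Sp. viridis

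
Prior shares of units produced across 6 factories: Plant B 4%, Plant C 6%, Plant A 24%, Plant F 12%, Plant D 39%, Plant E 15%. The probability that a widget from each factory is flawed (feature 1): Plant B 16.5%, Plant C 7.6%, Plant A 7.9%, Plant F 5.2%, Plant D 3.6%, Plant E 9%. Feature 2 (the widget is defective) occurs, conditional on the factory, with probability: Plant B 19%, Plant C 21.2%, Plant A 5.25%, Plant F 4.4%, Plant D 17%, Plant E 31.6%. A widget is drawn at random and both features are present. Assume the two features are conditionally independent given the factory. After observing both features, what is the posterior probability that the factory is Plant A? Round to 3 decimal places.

By Bayes' rule, posterior ∝ prior × likelihood:
  Plant B: 0.04 × 0.165 × 0.19 = 0.001254
  Plant C: 0.06 × 0.076 × 0.212 = 0.00096672
  Plant A: 0.24 × 0.079 × 0.0525 = 0.0009954
  Plant F: 0.12 × 0.052 × 0.044 = 0.00027456
  Plant D: 0.39 × 0.036 × 0.17 = 0.0023868
  Plant E: 0.15 × 0.09 × 0.316 = 0.004266
Normalizing constant = 0.01014348.
P(Plant A | evidence) = 0.0009954 / 0.01014348 ≈ 0.098.

0.098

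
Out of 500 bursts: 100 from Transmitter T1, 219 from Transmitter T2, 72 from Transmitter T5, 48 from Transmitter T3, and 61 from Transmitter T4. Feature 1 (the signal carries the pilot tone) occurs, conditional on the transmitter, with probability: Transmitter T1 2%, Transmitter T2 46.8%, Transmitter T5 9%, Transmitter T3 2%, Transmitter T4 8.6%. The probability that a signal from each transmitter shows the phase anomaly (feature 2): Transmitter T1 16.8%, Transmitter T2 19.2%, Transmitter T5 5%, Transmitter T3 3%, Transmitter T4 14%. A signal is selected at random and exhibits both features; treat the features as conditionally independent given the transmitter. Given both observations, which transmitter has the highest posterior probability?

By Bayes' rule, posterior ∝ prior × likelihood:
  Transmitter T1: 0.2 × 0.02 × 0.168 = 0.000672
  Transmitter T2: 0.438 × 0.468 × 0.192 = 0.039356928
  Transmitter T5: 0.144 × 0.09 × 0.05 = 0.000648
  Transmitter T3: 0.096 × 0.02 × 0.03 = 0.0000576
  Transmitter T4: 0.122 × 0.086 × 0.14 = 0.00146888
Sum = 0.042203408.
Largest term belongs to Transmitter T2, so Transmitter T2 is most probable.

Transmitter T2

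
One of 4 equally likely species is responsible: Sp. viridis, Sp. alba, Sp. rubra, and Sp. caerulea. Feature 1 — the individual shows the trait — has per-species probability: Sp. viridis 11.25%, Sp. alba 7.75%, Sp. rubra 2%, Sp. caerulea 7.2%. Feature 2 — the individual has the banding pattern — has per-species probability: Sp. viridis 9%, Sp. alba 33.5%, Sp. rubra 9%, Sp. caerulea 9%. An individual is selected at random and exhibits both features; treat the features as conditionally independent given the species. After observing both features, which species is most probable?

With a uniform prior (1/4 each), posterior ∝ likelihood:
  Sp. viridis: 0.1125 × 0.09 = 0.010125
  Sp. alba: 0.0775 × 0.335 = 0.0259625
  Sp. rubra: 0.02 × 0.09 = 0.0018
  Sp. caerulea: 0.072 × 0.09 = 0.00648
Sum = 0.0443675.
Largest term belongs to Sp. alba, so Sp. alba is most probable.

Sp. alba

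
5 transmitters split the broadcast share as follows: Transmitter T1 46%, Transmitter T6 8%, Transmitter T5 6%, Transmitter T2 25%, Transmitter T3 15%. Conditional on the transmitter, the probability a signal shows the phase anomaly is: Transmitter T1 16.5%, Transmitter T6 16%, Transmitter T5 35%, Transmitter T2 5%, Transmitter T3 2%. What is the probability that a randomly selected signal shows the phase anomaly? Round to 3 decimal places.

By Bayes' rule, posterior ∝ prior × likelihood:
  Transmitter T1: 0.46 × 0.165 = 0.0759
  Transmitter T6: 0.08 × 0.16 = 0.0128
  Transmitter T5: 0.06 × 0.35 = 0.021
  Transmitter T2: 0.25 × 0.05 = 0.0125
  Transmitter T3: 0.15 × 0.02 = 0.003
P(anomaly) = 0.0759 + 0.0128 + 0.021 + 0.0125 + 0.003 = 0.1252 → 0.125.

0.125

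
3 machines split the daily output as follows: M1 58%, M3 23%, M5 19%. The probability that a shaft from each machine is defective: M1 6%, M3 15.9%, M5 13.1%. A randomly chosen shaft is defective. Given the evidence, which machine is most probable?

M3

Prior × likelihood for each hypothesis:
  M1: 0.58 × 0.06 = 0.0348
  M3: 0.23 × 0.159 = 0.03657
  M5: 0.19 × 0.131 = 0.02489
Total = 0.09626.
Largest term belongs to M3, so M3 is most probable.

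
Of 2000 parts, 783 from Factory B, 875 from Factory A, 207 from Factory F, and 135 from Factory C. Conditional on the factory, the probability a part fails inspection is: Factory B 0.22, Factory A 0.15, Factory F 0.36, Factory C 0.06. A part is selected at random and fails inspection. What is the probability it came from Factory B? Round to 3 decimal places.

0.446

Compute prior × likelihood for every hypothesis:
  Factory B: 0.3915 × 0.22 = 0.08613
  Factory A: 0.4375 × 0.15 = 0.065625
  Factory F: 0.1035 × 0.36 = 0.03726
  Factory C: 0.0675 × 0.06 = 0.00405
Sum = 0.193065.
P(Factory B | evidence) = 0.08613 / 0.193065 ≈ 0.446.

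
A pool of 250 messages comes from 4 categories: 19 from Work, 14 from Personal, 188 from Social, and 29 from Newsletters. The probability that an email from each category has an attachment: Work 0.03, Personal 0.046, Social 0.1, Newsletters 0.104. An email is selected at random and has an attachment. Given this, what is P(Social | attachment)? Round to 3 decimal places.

Compute prior × likelihood for every hypothesis:
  Work: 0.076 × 0.03 = 0.00228
  Personal: 0.056 × 0.046 = 0.002576
  Social: 0.752 × 0.1 = 0.0752
  Newsletters: 0.116 × 0.104 = 0.012064
Total = 0.09212.
P(Social | evidence) = 0.0752 / 0.09212 ≈ 0.816.

0.816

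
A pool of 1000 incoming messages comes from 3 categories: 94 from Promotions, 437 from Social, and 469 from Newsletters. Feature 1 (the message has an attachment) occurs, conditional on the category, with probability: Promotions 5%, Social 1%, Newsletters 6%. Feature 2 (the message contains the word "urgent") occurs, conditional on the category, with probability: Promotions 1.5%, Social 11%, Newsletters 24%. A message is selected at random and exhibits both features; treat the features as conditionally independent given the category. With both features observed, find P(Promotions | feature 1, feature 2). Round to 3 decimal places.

0.010

By Bayes' rule, posterior ∝ prior × likelihood:
  Promotions: 0.094 × 0.05 × 0.015 = 0.0000705
  Social: 0.437 × 0.01 × 0.11 = 0.0004807
  Newsletters: 0.469 × 0.06 × 0.24 = 0.0067536
Total = 0.0073048.
P(Promotions | evidence) = 0.0000705 / 0.0073048 ≈ 0.010.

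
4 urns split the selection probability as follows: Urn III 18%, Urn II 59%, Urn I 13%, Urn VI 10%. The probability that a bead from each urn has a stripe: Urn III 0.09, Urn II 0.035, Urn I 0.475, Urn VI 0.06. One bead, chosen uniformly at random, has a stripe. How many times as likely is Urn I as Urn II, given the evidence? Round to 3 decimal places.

2.990

Unnormalized posteriors (prior × likelihood):
  Urn III: 0.18 × 0.09 = 0.0162
  Urn II: 0.59 × 0.035 = 0.02065
  Urn I: 0.13 × 0.475 = 0.06175
  Urn VI: 0.1 × 0.06 = 0.006
Normalizing constant = 0.1046.
The ratio is 0.06175 / 0.02065 (the normalizer cancels) = 2.990.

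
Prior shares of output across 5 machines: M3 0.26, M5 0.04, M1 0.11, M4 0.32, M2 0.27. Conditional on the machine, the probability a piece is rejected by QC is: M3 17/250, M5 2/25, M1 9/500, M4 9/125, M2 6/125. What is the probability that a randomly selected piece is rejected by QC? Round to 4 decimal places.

By Bayes' rule, posterior ∝ prior × likelihood:
  M3: 0.26 × 0.068 = 0.01768
  M5: 0.04 × 0.08 = 0.0032
  M1: 0.11 × 0.018 = 0.00198
  M4: 0.32 × 0.072 = 0.02304
  M2: 0.27 × 0.048 = 0.01296
P(rejected) = 0.01768 + 0.0032 + 0.00198 + 0.02304 + 0.01296 = 0.05886 → 0.0589.

0.0589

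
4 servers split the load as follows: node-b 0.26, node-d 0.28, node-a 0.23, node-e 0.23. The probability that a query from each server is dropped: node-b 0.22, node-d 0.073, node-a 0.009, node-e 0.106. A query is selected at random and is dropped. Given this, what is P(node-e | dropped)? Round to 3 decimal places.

Compute prior × likelihood for every hypothesis:
  node-b: 0.26 × 0.22 = 0.0572
  node-d: 0.28 × 0.073 = 0.02044
  node-a: 0.23 × 0.009 = 0.00207
  node-e: 0.23 × 0.106 = 0.02438
Total = 0.10409.
P(node-e | evidence) = 0.02438 / 0.10409 ≈ 0.234.

0.234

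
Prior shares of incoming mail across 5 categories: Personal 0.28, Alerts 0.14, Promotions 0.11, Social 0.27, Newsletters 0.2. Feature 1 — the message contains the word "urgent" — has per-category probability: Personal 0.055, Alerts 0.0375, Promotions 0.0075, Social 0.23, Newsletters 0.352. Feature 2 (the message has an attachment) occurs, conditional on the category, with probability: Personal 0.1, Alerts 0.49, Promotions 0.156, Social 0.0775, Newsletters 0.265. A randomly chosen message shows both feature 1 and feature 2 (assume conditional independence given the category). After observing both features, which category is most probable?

Newsletters

Unnormalized posteriors (prior × likelihood):
  Personal: 0.28 × 0.055 × 0.1 = 0.00154
  Alerts: 0.14 × 0.0375 × 0.49 = 0.0025725
  Promotions: 0.11 × 0.0075 × 0.156 = 0.0001287
  Social: 0.27 × 0.23 × 0.0775 = 0.00481275
  Newsletters: 0.2 × 0.352 × 0.265 = 0.018656
Total = 0.02770995.
Largest term belongs to Newsletters, so Newsletters is most probable.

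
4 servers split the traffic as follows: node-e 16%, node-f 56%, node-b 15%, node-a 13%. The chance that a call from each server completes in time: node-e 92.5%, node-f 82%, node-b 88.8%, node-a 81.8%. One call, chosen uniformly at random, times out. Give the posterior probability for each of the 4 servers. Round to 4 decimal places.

Taking complements, P(timeout | each) = node-e 0.075, node-f 0.18, node-b 0.112, node-a 0.182.
Prior × likelihood for each hypothesis:
  node-e: 0.16 × 0.075 = 0.012
  node-f: 0.56 × 0.18 = 0.1008
  node-b: 0.15 × 0.112 = 0.0168
  node-a: 0.13 × 0.182 = 0.02366
Sum = 0.15326.
P(node-e | timeout) = 0.012/0.15326 ≈ 0.0783
P(node-f | timeout) = 0.1008/0.15326 ≈ 0.6577
P(node-b | timeout) = 0.0168/0.15326 ≈ 0.1096
P(node-a | timeout) = 0.02366/0.15326 ≈ 0.1544
(Check: 0.0783+0.6577+0.1096+0.1544 = 1.0000.)

node-e 0.0783, node-f 0.6577, node-b 0.1096, node-a 0.1544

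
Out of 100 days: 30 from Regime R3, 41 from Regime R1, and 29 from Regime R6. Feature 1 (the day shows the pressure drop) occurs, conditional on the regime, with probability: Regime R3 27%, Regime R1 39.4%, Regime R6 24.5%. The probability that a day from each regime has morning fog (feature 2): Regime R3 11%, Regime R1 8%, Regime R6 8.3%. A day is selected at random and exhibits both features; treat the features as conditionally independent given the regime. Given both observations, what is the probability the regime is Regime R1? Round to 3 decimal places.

Prior × likelihood for each hypothesis:
  Regime R3: 0.3 × 0.27 × 0.11 = 0.00891
  Regime R1: 0.41 × 0.394 × 0.08 = 0.0129232
  Regime R6: 0.29 × 0.245 × 0.083 = 0.00589715
Normalizing constant = 0.02773035.
P(Regime R1 | evidence) = 0.0129232 / 0.02773035 ≈ 0.466.

0.466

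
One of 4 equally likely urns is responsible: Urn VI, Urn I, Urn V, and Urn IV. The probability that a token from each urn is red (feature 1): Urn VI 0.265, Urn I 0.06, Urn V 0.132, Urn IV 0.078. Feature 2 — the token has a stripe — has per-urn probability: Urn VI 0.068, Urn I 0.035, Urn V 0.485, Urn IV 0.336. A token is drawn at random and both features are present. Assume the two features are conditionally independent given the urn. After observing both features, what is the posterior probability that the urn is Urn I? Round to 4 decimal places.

0.0190

Since the prior is uniform, the posterior is proportional to the likelihood:
  Urn VI: 0.265 × 0.068 = 0.01802
  Urn I: 0.06 × 0.035 = 0.0021
  Urn V: 0.132 × 0.485 = 0.06402
  Urn IV: 0.078 × 0.336 = 0.026208
Total = 0.110348.
P(Urn I | evidence) = 0.0021 / 0.110348 ≈ 0.0190.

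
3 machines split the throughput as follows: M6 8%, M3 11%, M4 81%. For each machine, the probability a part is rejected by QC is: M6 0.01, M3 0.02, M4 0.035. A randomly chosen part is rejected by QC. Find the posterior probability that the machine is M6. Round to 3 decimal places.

Prior × likelihood for each hypothesis:
  M6: 0.08 × 0.01 = 0.0008
  M3: 0.11 × 0.02 = 0.0022
  M4: 0.81 × 0.035 = 0.02835
Total = 0.03135.
P(M6 | evidence) = 0.0008 / 0.03135 ≈ 0.026.

0.026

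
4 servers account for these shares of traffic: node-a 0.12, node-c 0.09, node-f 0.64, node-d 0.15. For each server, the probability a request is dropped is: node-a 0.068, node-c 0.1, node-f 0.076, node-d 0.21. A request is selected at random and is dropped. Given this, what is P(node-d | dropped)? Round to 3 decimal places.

0.324

Unnormalized posteriors (prior × likelihood):
  node-a: 0.12 × 0.068 = 0.00816
  node-c: 0.09 × 0.1 = 0.009
  node-f: 0.64 × 0.076 = 0.04864
  node-d: 0.15 × 0.21 = 0.0315
Sum = 0.0973.
P(node-d | evidence) = 0.0315 / 0.0973 ≈ 0.324.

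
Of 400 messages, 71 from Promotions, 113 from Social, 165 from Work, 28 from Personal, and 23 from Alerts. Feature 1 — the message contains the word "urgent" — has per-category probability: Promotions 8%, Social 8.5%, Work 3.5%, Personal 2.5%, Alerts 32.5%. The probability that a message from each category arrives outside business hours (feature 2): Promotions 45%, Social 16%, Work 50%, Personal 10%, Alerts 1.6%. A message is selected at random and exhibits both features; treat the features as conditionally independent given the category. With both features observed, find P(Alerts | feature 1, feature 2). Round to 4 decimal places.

0.0167

Prior × likelihood for each hypothesis:
  Promotions: 0.1775 × 0.08 × 0.45 = 0.00639
  Social: 0.2825 × 0.085 × 0.16 = 0.003842
  Work: 0.4125 × 0.035 × 0.5 = 0.00721875
  Personal: 0.07 × 0.025 × 0.1 = 0.000175
  Alerts: 0.0575 × 0.325 × 0.016 = 0.000299
Total = 0.01792475.
P(Alerts | evidence) = 0.000299 / 0.01792475 ≈ 0.0167.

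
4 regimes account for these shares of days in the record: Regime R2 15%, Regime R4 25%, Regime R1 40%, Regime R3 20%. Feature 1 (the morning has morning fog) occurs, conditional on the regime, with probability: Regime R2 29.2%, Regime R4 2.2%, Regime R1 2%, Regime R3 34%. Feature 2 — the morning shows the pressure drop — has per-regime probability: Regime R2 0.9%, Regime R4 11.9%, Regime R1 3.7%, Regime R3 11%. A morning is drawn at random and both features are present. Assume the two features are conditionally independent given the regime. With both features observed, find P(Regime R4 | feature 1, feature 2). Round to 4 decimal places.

Unnormalized posteriors (prior × likelihood):
  Regime R2: 0.15 × 0.292 × 0.009 = 0.0003942
  Regime R4: 0.25 × 0.022 × 0.119 = 0.0006545
  Regime R1: 0.4 × 0.02 × 0.037 = 0.000296
  Regime R3: 0.2 × 0.34 × 0.11 = 0.00748
Sum = 0.0088247.
P(Regime R4 | evidence) = 0.0006545 / 0.0088247 ≈ 0.0742.

0.0742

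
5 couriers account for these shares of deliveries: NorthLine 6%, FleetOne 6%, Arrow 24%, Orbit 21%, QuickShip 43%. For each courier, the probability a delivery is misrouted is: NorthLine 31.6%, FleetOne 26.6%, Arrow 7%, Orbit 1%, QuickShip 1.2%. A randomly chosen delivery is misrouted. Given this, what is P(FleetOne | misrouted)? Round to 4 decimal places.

Prior × likelihood for each hypothesis:
  NorthLine: 0.06 × 0.316 = 0.01896
  FleetOne: 0.06 × 0.266 = 0.01596
  Arrow: 0.24 × 0.07 = 0.0168
  Orbit: 0.21 × 0.01 = 0.0021
  QuickShip: 0.43 × 0.012 = 0.00516
Total = 0.05898.
P(FleetOne | evidence) = 0.01596 / 0.05898 ≈ 0.2706.

0.2706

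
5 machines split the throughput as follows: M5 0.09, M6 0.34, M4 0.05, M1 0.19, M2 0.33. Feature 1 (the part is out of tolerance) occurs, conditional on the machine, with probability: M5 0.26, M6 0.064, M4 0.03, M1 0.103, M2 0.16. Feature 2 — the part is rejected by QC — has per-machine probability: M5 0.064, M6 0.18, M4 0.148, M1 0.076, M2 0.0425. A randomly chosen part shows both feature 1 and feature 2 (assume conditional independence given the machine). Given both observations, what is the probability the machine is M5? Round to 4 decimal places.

Unnormalized posteriors (prior × likelihood):
  M5: 0.09 × 0.26 × 0.064 = 0.0014976
  M6: 0.34 × 0.064 × 0.18 = 0.0039168
  M4: 0.05 × 0.03 × 0.148 = 0.000222
  M1: 0.19 × 0.103 × 0.076 = 0.00148732
  M2: 0.33 × 0.16 × 0.0425 = 0.002244
Normalizing constant = 0.00936772.
P(M5 | evidence) = 0.0014976 / 0.00936772 ≈ 0.1599.

0.1599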